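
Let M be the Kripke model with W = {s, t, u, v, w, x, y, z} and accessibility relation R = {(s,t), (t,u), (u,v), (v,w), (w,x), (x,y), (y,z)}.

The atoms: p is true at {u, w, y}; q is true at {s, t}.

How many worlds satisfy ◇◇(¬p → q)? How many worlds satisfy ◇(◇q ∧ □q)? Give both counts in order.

For ◇◇(¬p → q):
s: successors {t}; ◇(¬p → q) there: t:T. ✓
t: successors {u}; ◇(¬p → q) there: u:F. ✗
u: successors {v}; ◇(¬p → q) there: v:T. ✓
v: successors {w}; ◇(¬p → q) there: w:F. ✗
w: successors {x}; ◇(¬p → q) there: x:T. ✓
x: successors {y}; ◇(¬p → q) there: y:F. ✗
y: successors {z}; ◇(¬p → q) there: z:F. ✗
z: no successors, so ◇◇(¬p → q) fails. ✗
— 3 worlds.
For ◇(◇q ∧ □q):
s: successors {t}; ◇q ∧ □q there: t:F. ✗
t: successors {u}; ◇q ∧ □q there: u:F. ✗
u: successors {v}; ◇q ∧ □q there: v:F. ✗
v: successors {w}; ◇q ∧ □q there: w:F. ✗
w: successors {x}; ◇q ∧ □q there: x:F. ✗
x: successors {y}; ◇q ∧ □q there: y:F. ✗
y: successors {z}; ◇q ∧ □q there: z:F. ✗
z: no successors, so ◇(◇q ∧ □q) fails. ✗
— 0 worlds.

3 and 0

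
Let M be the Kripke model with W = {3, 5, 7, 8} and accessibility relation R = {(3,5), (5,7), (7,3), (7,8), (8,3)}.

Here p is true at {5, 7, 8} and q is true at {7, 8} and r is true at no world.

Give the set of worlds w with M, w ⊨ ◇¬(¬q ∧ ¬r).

3: successors {5}; ¬(¬q ∧ ¬r) there: 5:F. ✗
5: successors {7}; ¬(¬q ∧ ¬r) there: 7:T. ✓
7: successors {3, 8}; ¬(¬q ∧ ¬r) there: 3:F, 8:T. ✓
8: successors {3}; ¬(¬q ∧ ¬r) there: 3:F. ✗

{5, 7}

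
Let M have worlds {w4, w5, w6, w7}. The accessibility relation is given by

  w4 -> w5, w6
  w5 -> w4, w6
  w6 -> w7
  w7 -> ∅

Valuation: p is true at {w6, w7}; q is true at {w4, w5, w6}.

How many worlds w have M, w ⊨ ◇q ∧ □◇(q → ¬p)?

2

w4: ◇q is T, □◇(q → ¬p) is T. ✓
w5: ◇q is T, □◇(q → ¬p) is T. ✓
w6: ◇q is F, □◇(q → ¬p) is F. ✗
w7: ◇q is F, □◇(q → ¬p) is T. ✗
Satisfying worlds: {w4, w5}.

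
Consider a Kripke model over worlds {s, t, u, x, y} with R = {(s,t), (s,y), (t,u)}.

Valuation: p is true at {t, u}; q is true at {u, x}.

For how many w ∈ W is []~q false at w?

s: successors {t, y}; ~q there: t:T, y:T. ✓
t: successors {u}; ~q there: u:F. ✗
u: no successors, so []~q holds vacuously. ✓
x: no successors, so []~q holds vacuously. ✓
y: no successors, so []~q holds vacuously. ✓
Satisfying worlds: {s, u, x, y}.
So []~q fails at the other 1 world.

1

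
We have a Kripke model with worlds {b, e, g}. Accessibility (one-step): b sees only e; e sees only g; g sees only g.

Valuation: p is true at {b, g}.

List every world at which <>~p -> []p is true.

b: <>~p is T, []p is F. ✗
e: <>~p is F, []p is T. ✓
g: <>~p is F, []p is T. ✓

{e, g}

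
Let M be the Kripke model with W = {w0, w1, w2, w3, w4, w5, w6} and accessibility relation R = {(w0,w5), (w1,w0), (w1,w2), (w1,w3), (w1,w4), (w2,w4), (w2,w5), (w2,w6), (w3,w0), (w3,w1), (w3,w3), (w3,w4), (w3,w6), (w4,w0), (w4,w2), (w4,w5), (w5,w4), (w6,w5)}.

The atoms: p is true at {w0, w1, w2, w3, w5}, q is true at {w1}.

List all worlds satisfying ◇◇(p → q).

w0: successors {w5}; ◇(p → q) there: w5:T. ✓
w1: successors {w0, w2, w3, w4}; ◇(p → q) there: w0:F, w2:T, w3:T, w4:F. ✓
w2: successors {w4, w5, w6}; ◇(p → q) there: w4:F, w5:T, w6:F. ✓
w3: successors {w0, w1, w3, w4, w6}; ◇(p → q) there: w0:F, w1:T, w3:T, w4:F, w6:F. ✓
w4: successors {w0, w2, w5}; ◇(p → q) there: w0:F, w2:T, w5:T. ✓
w5: successors {w4}; ◇(p → q) there: w4:F. ✗
w6: successors {w5}; ◇(p → q) there: w5:T. ✓

{w0, w1, w2, w3, w4, w6}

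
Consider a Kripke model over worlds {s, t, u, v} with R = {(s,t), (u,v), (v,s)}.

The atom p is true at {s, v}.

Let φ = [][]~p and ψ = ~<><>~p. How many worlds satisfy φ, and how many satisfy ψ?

For [][]~p:
s: successors {t}; []~p there: t:T. ✓
t: no successors, so [][]~p holds vacuously. ✓
u: successors {v}; []~p there: v:F. ✗
v: successors {s}; []~p there: s:T. ✓
— 3 worlds.
For ~<><>~p:
s: <><>~p is F. ✓
t: <><>~p is F. ✓
u: <><>~p is F. ✓
v: <><>~p is T. ✗
— 3 worlds.

3 and 3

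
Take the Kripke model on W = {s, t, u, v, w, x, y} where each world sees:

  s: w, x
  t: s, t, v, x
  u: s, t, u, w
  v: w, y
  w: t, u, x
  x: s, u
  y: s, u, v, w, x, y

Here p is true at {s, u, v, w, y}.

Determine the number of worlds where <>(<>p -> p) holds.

s: successors {w, x}; <>p -> p there: w:T, x:F. ✓
t: successors {s, t, v, x}; <>p -> p there: s:T, t:F, v:T, x:F. ✓
u: successors {s, t, u, w}; <>p -> p there: s:T, t:F, u:T, w:T. ✓
v: successors {w, y}; <>p -> p there: w:T, y:T. ✓
w: successors {t, u, x}; <>p -> p there: t:F, u:T, x:F. ✓
x: successors {s, u}; <>p -> p there: s:T, u:T. ✓
y: successors {s, u, v, w, x, y}; <>p -> p there: s:T, u:T, v:T, w:T, x:F, y:T. ✓
Satisfying worlds: {s, t, u, v, w, x, y}.

7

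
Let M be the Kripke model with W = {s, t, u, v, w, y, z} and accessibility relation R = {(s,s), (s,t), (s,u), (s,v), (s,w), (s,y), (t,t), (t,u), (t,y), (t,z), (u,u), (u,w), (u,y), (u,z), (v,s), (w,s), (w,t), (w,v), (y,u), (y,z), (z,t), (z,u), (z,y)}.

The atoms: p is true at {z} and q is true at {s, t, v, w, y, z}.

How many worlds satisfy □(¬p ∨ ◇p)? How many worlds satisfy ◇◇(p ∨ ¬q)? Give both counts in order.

For □(¬p ∨ ◇p):
s: successors {s, t, u, v, w, y}; ¬p ∨ ◇p there: s:T, t:T, u:T, v:T, w:T, y:T. ✓
t: successors {t, u, y, z}; ¬p ∨ ◇p there: t:T, u:T, y:T, z:F. ✗
u: successors {u, w, y, z}; ¬p ∨ ◇p there: u:T, w:T, y:T, z:F. ✗
v: successors {s}; ¬p ∨ ◇p there: s:T. ✓
w: successors {s, t, v}; ¬p ∨ ◇p there: s:T, t:T, v:T. ✓
y: successors {u, z}; ¬p ∨ ◇p there: u:T, z:F. ✗
z: successors {t, u, y}; ¬p ∨ ◇p there: t:T, u:T, y:T. ✓
— 4 worlds.
For ◇◇(p ∨ ¬q):
s: successors {s, t, u, v, w, y}; ◇(p ∨ ¬q) there: s:T, t:T, u:T, v:F, w:F, y:T. ✓
t: successors {t, u, y, z}; ◇(p ∨ ¬q) there: t:T, u:T, y:T, z:T. ✓
u: successors {u, w, y, z}; ◇(p ∨ ¬q) there: u:T, w:F, y:T, z:T. ✓
v: successors {s}; ◇(p ∨ ¬q) there: s:T. ✓
w: successors {s, t, v}; ◇(p ∨ ¬q) there: s:T, t:T, v:F. ✓
y: successors {u, z}; ◇(p ∨ ¬q) there: u:T, z:T. ✓
z: successors {t, u, y}; ◇(p ∨ ¬q) there: t:T, u:T, y:T. ✓
— 7 worlds.

4 and 7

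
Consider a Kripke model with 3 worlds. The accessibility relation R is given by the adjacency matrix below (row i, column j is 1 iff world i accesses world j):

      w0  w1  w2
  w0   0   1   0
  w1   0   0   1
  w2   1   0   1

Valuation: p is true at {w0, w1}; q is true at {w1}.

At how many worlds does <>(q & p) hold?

1

w0: successors {w1}; q & p there: w1:T. ✓
w1: successors {w2}; q & p there: w2:F. ✗
w2: successors {w0, w2}; q & p there: w0:F, w2:F. ✗
Satisfying worlds: {w0}.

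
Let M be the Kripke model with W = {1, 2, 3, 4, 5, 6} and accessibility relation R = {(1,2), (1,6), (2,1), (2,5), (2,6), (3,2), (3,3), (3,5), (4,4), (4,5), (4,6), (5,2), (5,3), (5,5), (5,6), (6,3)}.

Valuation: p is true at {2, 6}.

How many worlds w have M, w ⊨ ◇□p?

1: successors {2, 6}; □p there: 2:F, 6:F. ✗
2: successors {1, 5, 6}; □p there: 1:T, 5:F, 6:F. ✓
3: successors {2, 3, 5}; □p there: 2:F, 3:F, 5:F. ✗
4: successors {4, 5, 6}; □p there: 4:F, 5:F, 6:F. ✗
5: successors {2, 3, 5, 6}; □p there: 2:F, 3:F, 5:F, 6:F. ✗
6: successors {3}; □p there: 3:F. ✗
Satisfying worlds: {2}.

1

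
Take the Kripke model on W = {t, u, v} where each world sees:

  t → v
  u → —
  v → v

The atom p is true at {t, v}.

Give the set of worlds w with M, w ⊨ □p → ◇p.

{t, v}

t: □p is T, ◇p is T. ✓
u: □p is T, ◇p is F. ✗
v: □p is T, ◇p is T. ✓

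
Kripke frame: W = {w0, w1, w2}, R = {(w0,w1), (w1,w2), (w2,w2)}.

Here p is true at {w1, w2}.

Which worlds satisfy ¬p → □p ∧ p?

w0: ¬p is T, □p ∧ p is F. ✗
w1: ¬p is F, □p ∧ p is T. ✓
w2: ¬p is F, □p ∧ p is T. ✓

{w1, w2}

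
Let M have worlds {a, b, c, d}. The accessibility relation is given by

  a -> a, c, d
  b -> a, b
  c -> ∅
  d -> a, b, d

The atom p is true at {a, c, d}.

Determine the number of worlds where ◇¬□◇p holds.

a: successors {a, c, d}; ¬□◇p there: a:T, c:F, d:F. ✓
b: successors {a, b}; ¬□◇p there: a:T, b:F. ✓
c: no successors, so ◇¬□◇p fails. ✗
d: successors {a, b, d}; ¬□◇p there: a:T, b:F, d:F. ✓
Satisfying worlds: {a, b, d}.

3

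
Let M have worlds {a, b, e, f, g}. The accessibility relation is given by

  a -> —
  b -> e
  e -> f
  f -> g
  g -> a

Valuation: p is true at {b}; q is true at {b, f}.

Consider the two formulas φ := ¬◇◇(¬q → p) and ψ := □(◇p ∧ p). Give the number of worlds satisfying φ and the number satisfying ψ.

4 and 1

For ¬◇◇(¬q → p):
a: ◇◇(¬q → p) is F. ✓
b: ◇◇(¬q → p) is T. ✗
e: ◇◇(¬q → p) is F. ✓
f: ◇◇(¬q → p) is F. ✓
g: ◇◇(¬q → p) is F. ✓
— 4 worlds.
For □(◇p ∧ p):
a: no successors, so □(◇p ∧ p) holds vacuously. ✓
b: successors {e}; ◇p ∧ p there: e:F. ✗
e: successors {f}; ◇p ∧ p there: f:F. ✗
f: successors {g}; ◇p ∧ p there: g:F. ✗
g: successors {a}; ◇p ∧ p there: a:F. ✗
— 1 world.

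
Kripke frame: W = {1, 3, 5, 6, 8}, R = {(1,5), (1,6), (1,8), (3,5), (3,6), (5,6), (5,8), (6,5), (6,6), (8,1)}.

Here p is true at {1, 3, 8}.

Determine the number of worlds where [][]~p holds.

0

1: successors {5, 6, 8}; []~p there: 5:F, 6:T, 8:F. ✗
3: successors {5, 6}; []~p there: 5:F, 6:T. ✗
5: successors {6, 8}; []~p there: 6:T, 8:F. ✗
6: successors {5, 6}; []~p there: 5:F, 6:T. ✗
8: successors {1}; []~p there: 1:F. ✗
Satisfying worlds: ∅.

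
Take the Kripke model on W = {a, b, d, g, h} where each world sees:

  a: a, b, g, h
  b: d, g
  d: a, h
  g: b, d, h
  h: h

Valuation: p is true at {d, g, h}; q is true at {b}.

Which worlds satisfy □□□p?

{h}

a: successors {a, b, g, h}; □□p there: a:F, b:F, g:F, h:T. ✗
b: successors {d, g}; □□p there: d:F, g:F. ✗
d: successors {a, h}; □□p there: a:F, h:T. ✗
g: successors {b, d, h}; □□p there: b:F, d:F, h:T. ✗
h: successors {h}; □□p there: h:T. ✓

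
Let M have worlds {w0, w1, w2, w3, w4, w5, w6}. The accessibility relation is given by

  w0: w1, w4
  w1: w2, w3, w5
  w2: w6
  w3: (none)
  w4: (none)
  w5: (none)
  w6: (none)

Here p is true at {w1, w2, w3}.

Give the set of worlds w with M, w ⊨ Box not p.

w0: successors {w1, w4}; not p there: w1:F, w4:T. ✗
w1: successors {w2, w3, w5}; not p there: w2:F, w3:F, w5:T. ✗
w2: successors {w6}; not p there: w6:T. ✓
w3: no successors, so Box not p holds vacuously. ✓
w4: no successors, so Box not p holds vacuously. ✓
w5: no successors, so Box not p holds vacuously. ✓
w6: no successors, so Box not p holds vacuously. ✓

{w2, w3, w4, w5, w6}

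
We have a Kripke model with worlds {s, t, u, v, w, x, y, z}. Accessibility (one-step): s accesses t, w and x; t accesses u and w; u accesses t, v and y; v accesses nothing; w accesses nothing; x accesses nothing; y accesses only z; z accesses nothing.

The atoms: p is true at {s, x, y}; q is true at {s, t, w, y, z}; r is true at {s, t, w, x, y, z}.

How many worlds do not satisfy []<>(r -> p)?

4

s: successors {t, w, x}; <>(r -> p) there: t:T, w:F, x:F. ✗
t: successors {u, w}; <>(r -> p) there: u:T, w:F. ✗
u: successors {t, v, y}; <>(r -> p) there: t:T, v:F, y:F. ✗
v: no successors, so []<>(r -> p) holds vacuously. ✓
w: no successors, so []<>(r -> p) holds vacuously. ✓
x: no successors, so []<>(r -> p) holds vacuously. ✓
y: successors {z}; <>(r -> p) there: z:F. ✗
z: no successors, so []<>(r -> p) holds vacuously. ✓
Satisfying worlds: {v, w, x, z}.
So []<>(r -> p) fails at the other 4 worlds.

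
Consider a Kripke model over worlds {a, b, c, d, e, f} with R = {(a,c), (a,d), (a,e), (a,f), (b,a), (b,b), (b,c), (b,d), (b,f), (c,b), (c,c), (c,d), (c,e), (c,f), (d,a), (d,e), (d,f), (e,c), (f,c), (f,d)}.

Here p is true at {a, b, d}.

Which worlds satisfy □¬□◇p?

{e, f}

a: successors {c, d, e, f}; ¬□◇p there: c:T, d:T, e:F, f:F. ✗
b: successors {a, b, c, d, f}; ¬□◇p there: a:T, b:F, c:T, d:T, f:F. ✗
c: successors {b, c, d, e, f}; ¬□◇p there: b:F, c:T, d:T, e:F, f:F. ✗
d: successors {a, e, f}; ¬□◇p there: a:T, e:F, f:F. ✗
e: successors {c}; ¬□◇p there: c:T. ✓
f: successors {c, d}; ¬□◇p there: c:T, d:T. ✓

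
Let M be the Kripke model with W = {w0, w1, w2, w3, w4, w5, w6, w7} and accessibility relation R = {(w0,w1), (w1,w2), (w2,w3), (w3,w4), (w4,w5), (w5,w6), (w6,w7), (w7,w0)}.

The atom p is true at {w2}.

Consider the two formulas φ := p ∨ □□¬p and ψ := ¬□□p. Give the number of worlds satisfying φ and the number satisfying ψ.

7 and 7

For p ∨ □□¬p:
w0: p is F, □□¬p is F. ✗
w1: p is F, □□¬p is T. ✓
w2: p is T, □□¬p is T. ✓
w3: p is F, □□¬p is T. ✓
w4: p is F, □□¬p is T. ✓
w5: p is F, □□¬p is T. ✓
w6: p is F, □□¬p is T. ✓
w7: p is F, □□¬p is T. ✓
— 7 worlds.
For ¬□□p:
w0: □□p is T. ✗
w1: □□p is F. ✓
w2: □□p is F. ✓
w3: □□p is F. ✓
w4: □□p is F. ✓
w5: □□p is F. ✓
w6: □□p is F. ✓
w7: □□p is F. ✓
— 7 worlds.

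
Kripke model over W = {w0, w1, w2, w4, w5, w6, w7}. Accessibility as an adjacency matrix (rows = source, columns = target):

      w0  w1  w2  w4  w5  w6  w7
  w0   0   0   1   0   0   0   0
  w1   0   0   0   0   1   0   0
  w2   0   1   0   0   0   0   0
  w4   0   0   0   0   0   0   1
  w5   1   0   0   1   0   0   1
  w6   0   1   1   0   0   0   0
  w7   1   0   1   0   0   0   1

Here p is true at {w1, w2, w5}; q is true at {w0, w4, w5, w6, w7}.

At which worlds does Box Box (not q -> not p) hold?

w0: successors {w2}; Box (not q -> not p) there: w2:F. ✗
w1: successors {w5}; Box (not q -> not p) there: w5:T. ✓
w2: successors {w1}; Box (not q -> not p) there: w1:T. ✓
w4: successors {w7}; Box (not q -> not p) there: w7:F. ✗
w5: successors {w0, w4, w7}; Box (not q -> not p) there: w0:F, w4:T, w7:F. ✗
w6: successors {w1, w2}; Box (not q -> not p) there: w1:T, w2:F. ✗
w7: successors {w0, w2, w7}; Box (not q -> not p) there: w0:F, w2:F, w7:F. ✗

{w1, w2}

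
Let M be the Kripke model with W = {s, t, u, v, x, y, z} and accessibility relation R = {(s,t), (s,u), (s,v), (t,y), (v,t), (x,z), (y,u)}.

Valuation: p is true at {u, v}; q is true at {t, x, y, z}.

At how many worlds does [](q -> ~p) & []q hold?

s: [](q -> ~p) is T, []q is F. ✗
t: [](q -> ~p) is T, []q is T. ✓
u: [](q -> ~p) is T, []q is T. ✓
v: [](q -> ~p) is T, []q is T. ✓
x: [](q -> ~p) is T, []q is T. ✓
y: [](q -> ~p) is T, []q is F. ✗
z: [](q -> ~p) is T, []q is T. ✓
Satisfying worlds: {t, u, v, x, z}.

5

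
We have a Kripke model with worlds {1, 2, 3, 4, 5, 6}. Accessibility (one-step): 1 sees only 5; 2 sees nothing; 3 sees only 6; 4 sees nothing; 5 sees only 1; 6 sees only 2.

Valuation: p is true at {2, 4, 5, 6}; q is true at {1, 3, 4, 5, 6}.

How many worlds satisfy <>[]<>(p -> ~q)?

2

1: successors {5}; []<>(p -> ~q) there: 5:F. ✗
2: no successors, so <>[]<>(p -> ~q) fails. ✗
3: successors {6}; []<>(p -> ~q) there: 6:F. ✗
4: no successors, so <>[]<>(p -> ~q) fails. ✗
5: successors {1}; []<>(p -> ~q) there: 1:T. ✓
6: successors {2}; []<>(p -> ~q) there: 2:T. ✓
Satisfying worlds: {5, 6}.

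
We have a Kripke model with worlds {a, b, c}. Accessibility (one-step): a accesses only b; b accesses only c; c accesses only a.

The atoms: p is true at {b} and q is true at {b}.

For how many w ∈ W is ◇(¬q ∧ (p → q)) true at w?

2

a: successors {b}; ¬q ∧ (p → q) there: b:F. ✗
b: successors {c}; ¬q ∧ (p → q) there: c:T. ✓
c: successors {a}; ¬q ∧ (p → q) there: a:T. ✓
Satisfying worlds: {b, c}.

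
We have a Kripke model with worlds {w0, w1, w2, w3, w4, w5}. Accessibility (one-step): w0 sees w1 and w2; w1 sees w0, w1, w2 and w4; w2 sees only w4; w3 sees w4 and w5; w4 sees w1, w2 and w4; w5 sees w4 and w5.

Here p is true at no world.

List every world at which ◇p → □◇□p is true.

w0: ◇p is F, □◇□p is F. ✓
w1: ◇p is F, □◇□p is F. ✓
w2: ◇p is F, □◇□p is F. ✓
w3: ◇p is F, □◇□p is F. ✓
w4: ◇p is F, □◇□p is F. ✓
w5: ◇p is F, □◇□p is F. ✓

{w0, w1, w2, w3, w4, w5}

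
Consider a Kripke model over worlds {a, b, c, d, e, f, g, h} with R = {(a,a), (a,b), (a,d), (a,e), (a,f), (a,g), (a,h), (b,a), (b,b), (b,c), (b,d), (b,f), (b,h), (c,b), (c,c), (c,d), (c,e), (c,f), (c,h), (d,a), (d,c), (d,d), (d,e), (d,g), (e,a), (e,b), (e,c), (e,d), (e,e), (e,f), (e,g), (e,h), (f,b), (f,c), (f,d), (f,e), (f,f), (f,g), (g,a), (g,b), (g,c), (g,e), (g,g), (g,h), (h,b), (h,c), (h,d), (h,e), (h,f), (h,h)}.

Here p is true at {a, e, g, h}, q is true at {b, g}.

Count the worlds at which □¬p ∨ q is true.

a: □¬p is F, q is F. ✗
b: □¬p is F, q is T. ✓
c: □¬p is F, q is F. ✗
d: □¬p is F, q is F. ✗
e: □¬p is F, q is F. ✗
f: □¬p is F, q is F. ✗
g: □¬p is F, q is T. ✓
h: □¬p is F, q is F. ✗
Satisfying worlds: {b, g}.

2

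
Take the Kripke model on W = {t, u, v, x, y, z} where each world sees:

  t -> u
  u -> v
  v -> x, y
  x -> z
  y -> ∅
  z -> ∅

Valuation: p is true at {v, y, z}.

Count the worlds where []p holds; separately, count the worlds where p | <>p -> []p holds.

4 and 5

For []p:
t: successors {u}; p there: u:F. ✗
u: successors {v}; p there: v:T. ✓
v: successors {x, y}; p there: x:F, y:T. ✗
x: successors {z}; p there: z:T. ✓
y: no successors, so []p holds vacuously. ✓
z: no successors, so []p holds vacuously. ✓
— 4 worlds.
For p | <>p -> []p:
t: p | <>p is F, []p is F. ✓
u: p | <>p is T, []p is T. ✓
v: p | <>p is T, []p is F. ✗
x: p | <>p is T, []p is T. ✓
y: p | <>p is T, []p is T. ✓
z: p | <>p is T, []p is T. ✓
— 5 worlds.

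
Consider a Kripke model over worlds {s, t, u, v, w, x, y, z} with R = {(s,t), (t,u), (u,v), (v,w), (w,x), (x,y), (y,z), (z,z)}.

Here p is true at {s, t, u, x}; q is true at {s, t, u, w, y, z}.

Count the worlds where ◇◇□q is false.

2

s: successors {t}; ◇□q there: t:F. ✗
t: successors {u}; ◇□q there: u:T. ✓
u: successors {v}; ◇□q there: v:F. ✗
v: successors {w}; ◇□q there: w:T. ✓
w: successors {x}; ◇□q there: x:T. ✓
x: successors {y}; ◇□q there: y:T. ✓
y: successors {z}; ◇□q there: z:T. ✓
z: successors {z}; ◇□q there: z:T. ✓
Satisfying worlds: {t, v, w, x, y, z}.
So ◇◇□q fails at the other 2 worlds.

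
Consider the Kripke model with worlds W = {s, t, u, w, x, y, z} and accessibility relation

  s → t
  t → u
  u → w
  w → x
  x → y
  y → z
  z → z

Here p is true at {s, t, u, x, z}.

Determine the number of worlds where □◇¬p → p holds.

6

s: □◇¬p is F, p is T. ✓
t: □◇¬p is T, p is T. ✓
u: □◇¬p is F, p is T. ✓
w: □◇¬p is T, p is F. ✗
x: □◇¬p is F, p is T. ✓
y: □◇¬p is F, p is F. ✓
z: □◇¬p is F, p is T. ✓
Satisfying worlds: {s, t, u, x, y, z}.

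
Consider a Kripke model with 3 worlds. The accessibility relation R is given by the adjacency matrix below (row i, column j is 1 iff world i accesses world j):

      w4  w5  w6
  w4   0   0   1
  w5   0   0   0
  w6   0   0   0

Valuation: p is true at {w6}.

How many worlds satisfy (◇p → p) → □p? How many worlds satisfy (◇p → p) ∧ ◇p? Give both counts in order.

3 and 0

For (◇p → p) → □p:
w4: ◇p → p is F, □p is T. ✓
w5: ◇p → p is T, □p is T. ✓
w6: ◇p → p is T, □p is T. ✓
— 3 worlds.
For (◇p → p) ∧ ◇p:
w4: ◇p → p is F, ◇p is T. ✗
w5: ◇p → p is T, ◇p is F. ✗
w6: ◇p → p is T, ◇p is F. ✗
— 0 worlds.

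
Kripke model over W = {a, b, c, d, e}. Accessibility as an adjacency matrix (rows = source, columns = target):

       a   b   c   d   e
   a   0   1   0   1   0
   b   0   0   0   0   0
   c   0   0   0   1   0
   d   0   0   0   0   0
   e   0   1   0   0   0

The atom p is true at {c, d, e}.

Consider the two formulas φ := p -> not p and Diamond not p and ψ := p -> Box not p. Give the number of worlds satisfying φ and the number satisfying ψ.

For p -> not p and Diamond not p:
a: p is F, not p and Diamond not p is T. ✓
b: p is F, not p and Diamond not p is F. ✓
c: p is T, not p and Diamond not p is F. ✗
d: p is T, not p and Diamond not p is F. ✗
e: p is T, not p and Diamond not p is F. ✗
— 2 worlds.
For p -> Box not p:
a: p is F, Box not p is F. ✓
b: p is F, Box not p is T. ✓
c: p is T, Box not p is F. ✗
d: p is T, Box not p is T. ✓
e: p is T, Box not p is T. ✓
— 4 worlds.

2 and 4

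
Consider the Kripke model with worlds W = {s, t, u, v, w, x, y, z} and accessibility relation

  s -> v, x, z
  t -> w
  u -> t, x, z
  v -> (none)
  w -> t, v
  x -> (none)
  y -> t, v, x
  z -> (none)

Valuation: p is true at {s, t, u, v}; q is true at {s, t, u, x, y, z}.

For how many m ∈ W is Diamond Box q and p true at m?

s: Diamond Box q is T, p is T. ✓
t: Diamond Box q is F, p is T. ✗
u: Diamond Box q is T, p is T. ✓
v: Diamond Box q is F, p is T. ✗
w: Diamond Box q is T, p is F. ✗
x: Diamond Box q is F, p is F. ✗
y: Diamond Box q is T, p is F. ✗
z: Diamond Box q is F, p is F. ✗
Satisfying worlds: {s, u}.

2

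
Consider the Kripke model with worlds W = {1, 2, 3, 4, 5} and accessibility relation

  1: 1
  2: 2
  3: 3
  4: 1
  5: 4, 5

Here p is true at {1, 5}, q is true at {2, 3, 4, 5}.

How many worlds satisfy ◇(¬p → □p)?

1: successors {1}; ¬p → □p there: 1:T. ✓
2: successors {2}; ¬p → □p there: 2:F. ✗
3: successors {3}; ¬p → □p there: 3:F. ✗
4: successors {1}; ¬p → □p there: 1:T. ✓
5: successors {4, 5}; ¬p → □p there: 4:T, 5:T. ✓
Satisfying worlds: {1, 4, 5}.

3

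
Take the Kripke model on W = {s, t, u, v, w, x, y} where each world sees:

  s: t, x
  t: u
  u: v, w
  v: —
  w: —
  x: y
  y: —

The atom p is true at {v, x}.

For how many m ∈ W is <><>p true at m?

1

s: successors {t, x}; <>p there: t:F, x:F. ✗
t: successors {u}; <>p there: u:T. ✓
u: successors {v, w}; <>p there: v:F, w:F. ✗
v: no successors, so <><>p fails. ✗
w: no successors, so <><>p fails. ✗
x: successors {y}; <>p there: y:F. ✗
y: no successors, so <><>p fails. ✗
Satisfying worlds: {t}.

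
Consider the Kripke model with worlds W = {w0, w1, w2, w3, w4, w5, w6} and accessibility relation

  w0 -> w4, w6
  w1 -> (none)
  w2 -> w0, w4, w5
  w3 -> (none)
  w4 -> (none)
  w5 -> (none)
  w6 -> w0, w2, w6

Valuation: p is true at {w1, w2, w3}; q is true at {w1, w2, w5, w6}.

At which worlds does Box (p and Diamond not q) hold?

w0: successors {w4, w6}; p and Diamond not q there: w4:F, w6:F. ✗
w1: no successors, so Box (p and Diamond not q) holds vacuously. ✓
w2: successors {w0, w4, w5}; p and Diamond not q there: w0:F, w4:F, w5:F. ✗
w3: no successors, so Box (p and Diamond not q) holds vacuously. ✓
w4: no successors, so Box (p and Diamond not q) holds vacuously. ✓
w5: no successors, so Box (p and Diamond not q) holds vacuously. ✓
w6: successors {w0, w2, w6}; p and Diamond not q there: w0:F, w2:T, w6:F. ✗

{w1, w3, w4, w5}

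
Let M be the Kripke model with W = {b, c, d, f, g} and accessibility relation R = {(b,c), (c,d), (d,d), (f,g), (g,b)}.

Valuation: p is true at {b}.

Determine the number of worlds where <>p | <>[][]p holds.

b: <>p is F, <>[][]p is F. ✗
c: <>p is F, <>[][]p is F. ✗
d: <>p is F, <>[][]p is F. ✗
f: <>p is F, <>[][]p is F. ✗
g: <>p is T, <>[][]p is F. ✓
Satisfying worlds: {g}.

1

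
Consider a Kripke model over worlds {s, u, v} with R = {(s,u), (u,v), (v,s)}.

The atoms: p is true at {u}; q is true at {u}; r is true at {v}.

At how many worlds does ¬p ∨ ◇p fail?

1

s: ¬p is T, ◇p is T. ✓
u: ¬p is F, ◇p is F. ✗
v: ¬p is T, ◇p is F. ✓
Satisfying worlds: {s, v}.
So ¬p ∨ ◇p fails at the other 1 world.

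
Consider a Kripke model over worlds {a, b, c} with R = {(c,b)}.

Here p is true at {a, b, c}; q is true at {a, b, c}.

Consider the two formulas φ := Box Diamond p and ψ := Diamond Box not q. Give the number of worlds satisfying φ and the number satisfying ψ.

For Box Diamond p:
a: no successors, so Box Diamond p holds vacuously. ✓
b: no successors, so Box Diamond p holds vacuously. ✓
c: successors {b}; Diamond p there: b:F. ✗
— 2 worlds.
For Diamond Box not q:
a: no successors, so Diamond Box not q fails. ✗
b: no successors, so Diamond Box not q fails. ✗
c: successors {b}; Box not q there: b:T. ✓
— 1 world.

2 and 1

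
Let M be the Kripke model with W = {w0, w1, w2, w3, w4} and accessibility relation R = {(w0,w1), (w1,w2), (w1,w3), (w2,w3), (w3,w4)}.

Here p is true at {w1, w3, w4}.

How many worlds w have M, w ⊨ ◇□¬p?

1

w0: successors {w1}; □¬p there: w1:F. ✗
w1: successors {w2, w3}; □¬p there: w2:F, w3:F. ✗
w2: successors {w3}; □¬p there: w3:F. ✗
w3: successors {w4}; □¬p there: w4:T. ✓
w4: no successors, so ◇□¬p fails. ✗
Satisfying worlds: {w3}.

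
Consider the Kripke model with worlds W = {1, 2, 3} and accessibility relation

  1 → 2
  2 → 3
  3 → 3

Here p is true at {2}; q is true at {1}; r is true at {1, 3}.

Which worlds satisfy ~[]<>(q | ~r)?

1: []<>(q | ~r) is F. ✓
2: []<>(q | ~r) is F. ✓
3: []<>(q | ~r) is F. ✓

{1, 2, 3}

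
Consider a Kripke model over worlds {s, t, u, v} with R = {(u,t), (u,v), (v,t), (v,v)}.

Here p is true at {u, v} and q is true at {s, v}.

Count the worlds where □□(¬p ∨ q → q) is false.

2

s: no successors, so □□(¬p ∨ q → q) holds vacuously. ✓
t: no successors, so □□(¬p ∨ q → q) holds vacuously. ✓
u: successors {t, v}; □(¬p ∨ q → q) there: t:T, v:F. ✗
v: successors {t, v}; □(¬p ∨ q → q) there: t:T, v:F. ✗
Satisfying worlds: {s, t}.
So □□(¬p ∨ q → q) fails at the other 2 worlds.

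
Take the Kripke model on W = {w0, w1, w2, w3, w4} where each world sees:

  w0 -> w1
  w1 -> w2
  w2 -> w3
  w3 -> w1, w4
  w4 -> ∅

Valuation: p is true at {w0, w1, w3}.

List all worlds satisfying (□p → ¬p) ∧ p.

{w1, w3}

w0: □p → ¬p is F, p is T. ✗
w1: □p → ¬p is T, p is T. ✓
w2: □p → ¬p is T, p is F. ✗
w3: □p → ¬p is T, p is T. ✓
w4: □p → ¬p is T, p is F. ✗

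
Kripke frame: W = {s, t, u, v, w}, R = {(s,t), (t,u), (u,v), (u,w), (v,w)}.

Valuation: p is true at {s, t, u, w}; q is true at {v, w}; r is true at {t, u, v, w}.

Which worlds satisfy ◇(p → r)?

s: successors {t}; p → r there: t:T. ✓
t: successors {u}; p → r there: u:T. ✓
u: successors {v, w}; p → r there: v:T, w:T. ✓
v: successors {w}; p → r there: w:T. ✓
w: no successors, so ◇(p → r) fails. ✗

{s, t, u, v}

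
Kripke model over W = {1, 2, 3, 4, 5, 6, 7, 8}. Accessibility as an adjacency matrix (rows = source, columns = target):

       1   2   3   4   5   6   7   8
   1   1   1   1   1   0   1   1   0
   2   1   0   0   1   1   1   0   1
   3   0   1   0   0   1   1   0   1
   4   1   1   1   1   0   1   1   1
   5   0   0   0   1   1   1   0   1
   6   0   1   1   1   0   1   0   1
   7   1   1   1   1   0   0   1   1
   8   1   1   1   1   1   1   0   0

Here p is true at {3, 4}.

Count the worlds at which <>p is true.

1: successors {1, 2, 3, 4, 6, 7}; p there: 1:F, 2:F, 3:T, 4:T, 6:F, 7:F. ✓
2: successors {1, 4, 5, 6, 8}; p there: 1:F, 4:T, 5:F, 6:F, 8:F. ✓
3: successors {2, 5, 6, 8}; p there: 2:F, 5:F, 6:F, 8:F. ✗
4: successors {1, 2, 3, 4, 6, 7, 8}; p there: 1:F, 2:F, 3:T, 4:T, 6:F, 7:F, 8:F. ✓
5: successors {4, 5, 6, 8}; p there: 4:T, 5:F, 6:F, 8:F. ✓
6: successors {2, 3, 4, 6, 8}; p there: 2:F, 3:T, 4:T, 6:F, 8:F. ✓
7: successors {1, 2, 3, 4, 7, 8}; p there: 1:F, 2:F, 3:T, 4:T, 7:F, 8:F. ✓
8: successors {1, 2, 3, 4, 5, 6}; p there: 1:F, 2:F, 3:T, 4:T, 5:F, 6:F. ✓
Satisfying worlds: {1, 2, 4, 5, 6, 7, 8}.

7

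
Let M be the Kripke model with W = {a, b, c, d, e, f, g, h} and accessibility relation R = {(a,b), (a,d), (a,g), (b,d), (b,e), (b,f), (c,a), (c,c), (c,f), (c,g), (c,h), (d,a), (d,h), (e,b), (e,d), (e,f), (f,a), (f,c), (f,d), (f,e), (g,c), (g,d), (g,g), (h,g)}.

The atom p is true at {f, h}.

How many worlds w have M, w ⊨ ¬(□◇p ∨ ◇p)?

4

a: □◇p ∨ ◇p is F. ✓
b: □◇p ∨ ◇p is T. ✗
c: □◇p ∨ ◇p is T. ✗
d: □◇p ∨ ◇p is T. ✗
e: □◇p ∨ ◇p is T. ✗
f: □◇p ∨ ◇p is F. ✓
g: □◇p ∨ ◇p is F. ✓
h: □◇p ∨ ◇p is F. ✓
Satisfying worlds: {a, f, g, h}.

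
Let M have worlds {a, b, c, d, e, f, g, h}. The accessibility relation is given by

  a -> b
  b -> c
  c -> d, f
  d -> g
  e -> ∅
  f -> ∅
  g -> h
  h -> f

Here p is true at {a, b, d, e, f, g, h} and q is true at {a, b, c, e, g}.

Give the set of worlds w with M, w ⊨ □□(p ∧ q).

a: successors {b}; □(p ∧ q) there: b:F. ✗
b: successors {c}; □(p ∧ q) there: c:F. ✗
c: successors {d, f}; □(p ∧ q) there: d:T, f:T. ✓
d: successors {g}; □(p ∧ q) there: g:F. ✗
e: no successors, so □□(p ∧ q) holds vacuously. ✓
f: no successors, so □□(p ∧ q) holds vacuously. ✓
g: successors {h}; □(p ∧ q) there: h:F. ✗
h: successors {f}; □(p ∧ q) there: f:T. ✓

{c, e, f, h}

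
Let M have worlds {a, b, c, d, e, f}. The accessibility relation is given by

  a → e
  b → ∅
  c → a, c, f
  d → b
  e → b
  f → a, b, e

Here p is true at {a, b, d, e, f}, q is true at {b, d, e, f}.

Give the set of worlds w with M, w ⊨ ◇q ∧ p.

a: ◇q is T, p is T. ✓
b: ◇q is F, p is T. ✗
c: ◇q is T, p is F. ✗
d: ◇q is T, p is T. ✓
e: ◇q is T, p is T. ✓
f: ◇q is T, p is T. ✓

{a, d, e, f}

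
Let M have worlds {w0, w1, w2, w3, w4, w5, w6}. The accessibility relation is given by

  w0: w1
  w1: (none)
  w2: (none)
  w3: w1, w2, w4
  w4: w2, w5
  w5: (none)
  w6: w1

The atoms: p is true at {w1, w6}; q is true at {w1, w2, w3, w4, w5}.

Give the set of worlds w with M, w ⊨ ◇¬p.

w0: successors {w1}; ¬p there: w1:F. ✗
w1: no successors, so ◇¬p fails. ✗
w2: no successors, so ◇¬p fails. ✗
w3: successors {w1, w2, w4}; ¬p there: w1:F, w2:T, w4:T. ✓
w4: successors {w2, w5}; ¬p there: w2:T, w5:T. ✓
w5: no successors, so ◇¬p fails. ✗
w6: successors {w1}; ¬p there: w1:F. ✗

{w3, w4}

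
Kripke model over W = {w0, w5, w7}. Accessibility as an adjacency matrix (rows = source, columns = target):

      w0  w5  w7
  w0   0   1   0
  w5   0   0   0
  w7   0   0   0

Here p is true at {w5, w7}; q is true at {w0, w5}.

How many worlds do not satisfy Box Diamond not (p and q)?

1

w0: successors {w5}; Diamond not (p and q) there: w5:F. ✗
w5: no successors, so Box Diamond not (p and q) holds vacuously. ✓
w7: no successors, so Box Diamond not (p and q) holds vacuously. ✓
Satisfying worlds: {w5, w7}.
So Box Diamond not (p and q) fails at the other 1 world.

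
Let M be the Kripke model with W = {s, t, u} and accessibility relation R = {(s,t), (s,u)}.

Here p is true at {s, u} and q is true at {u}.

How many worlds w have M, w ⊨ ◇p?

1

s: successors {t, u}; p there: t:F, u:T. ✓
t: no successors, so ◇p fails. ✗
u: no successors, so ◇p fails. ✗
Satisfying worlds: {s}.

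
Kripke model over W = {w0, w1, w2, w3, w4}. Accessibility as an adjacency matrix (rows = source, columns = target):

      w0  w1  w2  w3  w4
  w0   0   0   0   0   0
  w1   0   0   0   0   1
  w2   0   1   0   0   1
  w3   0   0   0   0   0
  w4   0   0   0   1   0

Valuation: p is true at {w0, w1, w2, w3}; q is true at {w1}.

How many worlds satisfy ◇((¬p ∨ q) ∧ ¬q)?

w0: no successors, so ◇((¬p ∨ q) ∧ ¬q) fails. ✗
w1: successors {w4}; (¬p ∨ q) ∧ ¬q there: w4:T. ✓
w2: successors {w1, w4}; (¬p ∨ q) ∧ ¬q there: w1:F, w4:T. ✓
w3: no successors, so ◇((¬p ∨ q) ∧ ¬q) fails. ✗
w4: successors {w3}; (¬p ∨ q) ∧ ¬q there: w3:F. ✗
Satisfying worlds: {w1, w2}.

2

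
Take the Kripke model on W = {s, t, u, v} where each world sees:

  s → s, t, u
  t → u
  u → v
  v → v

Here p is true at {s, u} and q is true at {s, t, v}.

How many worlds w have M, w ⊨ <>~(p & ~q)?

s: successors {s, t, u}; ~(p & ~q) there: s:T, t:T, u:F. ✓
t: successors {u}; ~(p & ~q) there: u:F. ✗
u: successors {v}; ~(p & ~q) there: v:T. ✓
v: successors {v}; ~(p & ~q) there: v:T. ✓
Satisfying worlds: {s, u, v}.

3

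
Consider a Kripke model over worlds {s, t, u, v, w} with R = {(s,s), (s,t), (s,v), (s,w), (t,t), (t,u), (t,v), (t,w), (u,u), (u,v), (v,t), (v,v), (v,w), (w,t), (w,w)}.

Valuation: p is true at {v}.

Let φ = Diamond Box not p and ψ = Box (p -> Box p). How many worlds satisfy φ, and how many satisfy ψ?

For Diamond Box not p:
s: successors {s, t, v, w}; Box not p there: s:F, t:F, v:F, w:T. ✓
t: successors {t, u, v, w}; Box not p there: t:F, u:F, v:F, w:T. ✓
u: successors {u, v}; Box not p there: u:F, v:F. ✗
v: successors {t, v, w}; Box not p there: t:F, v:F, w:T. ✓
w: successors {t, w}; Box not p there: t:F, w:T. ✓
— 4 worlds.
For Box (p -> Box p):
s: successors {s, t, v, w}; p -> Box p there: s:T, t:T, v:F, w:T. ✗
t: successors {t, u, v, w}; p -> Box p there: t:T, u:T, v:F, w:T. ✗
u: successors {u, v}; p -> Box p there: u:T, v:F. ✗
v: successors {t, v, w}; p -> Box p there: t:T, v:F, w:T. ✗
w: successors {t, w}; p -> Box p there: t:T, w:T. ✓
— 1 world.

4 and 1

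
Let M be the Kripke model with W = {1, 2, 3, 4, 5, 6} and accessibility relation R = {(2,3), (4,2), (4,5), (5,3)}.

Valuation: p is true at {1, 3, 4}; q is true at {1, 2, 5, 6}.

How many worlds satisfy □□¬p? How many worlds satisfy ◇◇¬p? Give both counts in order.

For □□¬p:
1: no successors, so □□¬p holds vacuously. ✓
2: successors {3}; □¬p there: 3:T. ✓
3: no successors, so □□¬p holds vacuously. ✓
4: successors {2, 5}; □¬p there: 2:F, 5:F. ✗
5: successors {3}; □¬p there: 3:T. ✓
6: no successors, so □□¬p holds vacuously. ✓
— 5 worlds.
For ◇◇¬p:
1: no successors, so ◇◇¬p fails. ✗
2: successors {3}; ◇¬p there: 3:F. ✗
3: no successors, so ◇◇¬p fails. ✗
4: successors {2, 5}; ◇¬p there: 2:F, 5:F. ✗
5: successors {3}; ◇¬p there: 3:F. ✗
6: no successors, so ◇◇¬p fails. ✗
— 0 worlds.

5 and 0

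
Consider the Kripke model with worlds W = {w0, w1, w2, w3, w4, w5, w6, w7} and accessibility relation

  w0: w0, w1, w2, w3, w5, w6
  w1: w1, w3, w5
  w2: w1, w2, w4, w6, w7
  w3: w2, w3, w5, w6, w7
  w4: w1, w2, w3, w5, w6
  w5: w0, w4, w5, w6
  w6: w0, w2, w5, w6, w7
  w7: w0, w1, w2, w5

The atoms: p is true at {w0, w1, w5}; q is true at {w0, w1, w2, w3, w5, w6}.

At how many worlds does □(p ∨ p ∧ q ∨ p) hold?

0

w0: successors {w0, w1, w2, w3, w5, w6}; p ∨ p ∧ q ∨ p there: w0:T, w1:T, w2:F, w3:F, w5:T, w6:F. ✗
w1: successors {w1, w3, w5}; p ∨ p ∧ q ∨ p there: w1:T, w3:F, w5:T. ✗
w2: successors {w1, w2, w4, w6, w7}; p ∨ p ∧ q ∨ p there: w1:T, w2:F, w4:F, w6:F, w7:F. ✗
w3: successors {w2, w3, w5, w6, w7}; p ∨ p ∧ q ∨ p there: w2:F, w3:F, w5:T, w6:F, w7:F. ✗
w4: successors {w1, w2, w3, w5, w6}; p ∨ p ∧ q ∨ p there: w1:T, w2:F, w3:F, w5:T, w6:F. ✗
w5: successors {w0, w4, w5, w6}; p ∨ p ∧ q ∨ p there: w0:T, w4:F, w5:T, w6:F. ✗
w6: successors {w0, w2, w5, w6, w7}; p ∨ p ∧ q ∨ p there: w0:T, w2:F, w5:T, w6:F, w7:F. ✗
w7: successors {w0, w1, w2, w5}; p ∨ p ∧ q ∨ p there: w0:T, w1:T, w2:F, w5:T. ✗
Satisfying worlds: ∅.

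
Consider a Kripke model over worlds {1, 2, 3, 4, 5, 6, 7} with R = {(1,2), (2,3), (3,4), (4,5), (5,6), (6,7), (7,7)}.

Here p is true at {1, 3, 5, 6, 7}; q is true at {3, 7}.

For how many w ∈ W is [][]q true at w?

1: successors {2}; []q there: 2:T. ✓
2: successors {3}; []q there: 3:F. ✗
3: successors {4}; []q there: 4:F. ✗
4: successors {5}; []q there: 5:F. ✗
5: successors {6}; []q there: 6:T. ✓
6: successors {7}; []q there: 7:T. ✓
7: successors {7}; []q there: 7:T. ✓
Satisfying worlds: {1, 5, 6, 7}.

4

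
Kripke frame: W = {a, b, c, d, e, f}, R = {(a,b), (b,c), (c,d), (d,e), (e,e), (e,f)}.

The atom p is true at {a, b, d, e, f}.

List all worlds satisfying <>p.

a: successors {b}; p there: b:T. ✓
b: successors {c}; p there: c:F. ✗
c: successors {d}; p there: d:T. ✓
d: successors {e}; p there: e:T. ✓
e: successors {e, f}; p there: e:T, f:T. ✓
f: no successors, so <>p fails. ✗

{a, c, d, e}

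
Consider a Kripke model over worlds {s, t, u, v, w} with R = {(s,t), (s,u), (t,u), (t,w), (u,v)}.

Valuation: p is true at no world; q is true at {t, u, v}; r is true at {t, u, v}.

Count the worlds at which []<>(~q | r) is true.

3

s: successors {t, u}; <>(~q | r) there: t:T, u:T. ✓
t: successors {u, w}; <>(~q | r) there: u:T, w:F. ✗
u: successors {v}; <>(~q | r) there: v:F. ✗
v: no successors, so []<>(~q | r) holds vacuously. ✓
w: no successors, so []<>(~q | r) holds vacuously. ✓
Satisfying worlds: {s, v, w}.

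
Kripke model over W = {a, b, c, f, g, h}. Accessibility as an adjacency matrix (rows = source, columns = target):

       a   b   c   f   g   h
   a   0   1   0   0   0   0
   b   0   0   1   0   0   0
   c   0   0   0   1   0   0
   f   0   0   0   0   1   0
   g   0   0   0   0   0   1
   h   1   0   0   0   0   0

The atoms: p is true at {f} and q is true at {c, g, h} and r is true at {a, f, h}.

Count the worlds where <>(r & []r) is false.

a: successors {b}; r & []r there: b:F. ✗
b: successors {c}; r & []r there: c:F. ✗
c: successors {f}; r & []r there: f:F. ✗
f: successors {g}; r & []r there: g:F. ✗
g: successors {h}; r & []r there: h:T. ✓
h: successors {a}; r & []r there: a:F. ✗
Satisfying worlds: {g}.
So <>(r & []r) fails at the other 5 worlds.

5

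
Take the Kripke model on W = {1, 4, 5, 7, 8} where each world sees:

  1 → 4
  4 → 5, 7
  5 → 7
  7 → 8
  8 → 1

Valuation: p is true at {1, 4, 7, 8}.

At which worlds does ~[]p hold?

{4}

1: []p is T. ✗
4: []p is F. ✓
5: []p is T. ✗
7: []p is T. ✗
8: []p is T. ✗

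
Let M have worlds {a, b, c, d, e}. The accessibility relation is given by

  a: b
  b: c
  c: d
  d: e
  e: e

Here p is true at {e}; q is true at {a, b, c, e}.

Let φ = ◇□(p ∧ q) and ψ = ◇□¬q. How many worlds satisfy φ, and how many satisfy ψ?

3 and 1

For ◇□(p ∧ q):
a: successors {b}; □(p ∧ q) there: b:F. ✗
b: successors {c}; □(p ∧ q) there: c:F. ✗
c: successors {d}; □(p ∧ q) there: d:T. ✓
d: successors {e}; □(p ∧ q) there: e:T. ✓
e: successors {e}; □(p ∧ q) there: e:T. ✓
— 3 worlds.
For ◇□¬q:
a: successors {b}; □¬q there: b:F. ✗
b: successors {c}; □¬q there: c:T. ✓
c: successors {d}; □¬q there: d:F. ✗
d: successors {e}; □¬q there: e:F. ✗
e: successors {e}; □¬q there: e:F. ✗
— 1 world.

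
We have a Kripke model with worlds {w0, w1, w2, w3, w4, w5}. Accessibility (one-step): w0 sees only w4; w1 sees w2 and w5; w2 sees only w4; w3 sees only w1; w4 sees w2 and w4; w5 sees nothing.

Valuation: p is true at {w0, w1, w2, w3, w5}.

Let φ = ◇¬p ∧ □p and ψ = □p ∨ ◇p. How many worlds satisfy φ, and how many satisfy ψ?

For ◇¬p ∧ □p:
w0: ◇¬p is T, □p is F. ✗
w1: ◇¬p is F, □p is T. ✗
w2: ◇¬p is T, □p is F. ✗
w3: ◇¬p is F, □p is T. ✗
w4: ◇¬p is T, □p is F. ✗
w5: ◇¬p is F, □p is T. ✗
— 0 worlds.
For □p ∨ ◇p:
w0: □p is F, ◇p is F. ✗
w1: □p is T, ◇p is T. ✓
w2: □p is F, ◇p is F. ✗
w3: □p is T, ◇p is T. ✓
w4: □p is F, ◇p is T. ✓
w5: □p is T, ◇p is F. ✓
— 4 worlds.

0 and 4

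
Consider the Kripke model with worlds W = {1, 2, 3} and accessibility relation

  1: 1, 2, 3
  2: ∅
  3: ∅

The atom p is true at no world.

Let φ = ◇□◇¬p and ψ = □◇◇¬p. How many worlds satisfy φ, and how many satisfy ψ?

1 and 2

For ◇□◇¬p:
1: successors {1, 2, 3}; □◇¬p there: 1:F, 2:T, 3:T. ✓
2: no successors, so ◇□◇¬p fails. ✗
3: no successors, so ◇□◇¬p fails. ✗
— 1 world.
For □◇◇¬p:
1: successors {1, 2, 3}; ◇◇¬p there: 1:T, 2:F, 3:F. ✗
2: no successors, so □◇◇¬p holds vacuously. ✓
3: no successors, so □◇◇¬p holds vacuously. ✓
— 2 worlds.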